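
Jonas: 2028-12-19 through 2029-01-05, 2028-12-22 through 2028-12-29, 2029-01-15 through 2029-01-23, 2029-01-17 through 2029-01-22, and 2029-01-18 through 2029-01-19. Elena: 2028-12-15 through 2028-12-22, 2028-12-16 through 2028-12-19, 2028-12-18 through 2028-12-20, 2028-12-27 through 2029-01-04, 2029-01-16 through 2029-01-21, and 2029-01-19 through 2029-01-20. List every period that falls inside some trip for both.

A, merged: 2028-12-19 through 2029-01-05, 2029-01-15 through 2029-01-23.
B, merged: 2028-12-15 through 2028-12-22, 2028-12-27 through 2029-01-04, 2029-01-16 through 2029-01-21.
2028-12-19 through 2029-01-05 meets the second set on 2028-12-19 through 2028-12-22, 2028-12-27 through 2029-01-04.
2029-01-15 through 2029-01-23 meets the second set on 2029-01-16 through 2029-01-21.

2028-12-19 through 2028-12-22, 2028-12-27 through 2029-01-04, 2029-01-16 through 2029-01-21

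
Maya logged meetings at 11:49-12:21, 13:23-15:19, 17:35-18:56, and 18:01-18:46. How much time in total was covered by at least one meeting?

Merged: 11:49-12:21, 13:23-15:19, 17:35-18:56.
Lengths: 32 min + 1 h 56 min + 1 h 21 min = 3 h 49 min.

3 h 49 min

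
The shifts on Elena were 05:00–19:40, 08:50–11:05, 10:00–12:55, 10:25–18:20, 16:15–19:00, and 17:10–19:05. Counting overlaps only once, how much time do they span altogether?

14 h 40 min

Merged: 05:00-19:40.
Length: 14 h 40 min.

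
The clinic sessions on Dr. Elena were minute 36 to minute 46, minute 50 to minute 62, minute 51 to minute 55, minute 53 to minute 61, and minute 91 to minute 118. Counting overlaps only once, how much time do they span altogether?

Merged: minute 36 to minute 46, minute 50 to minute 62, minute 91 to minute 118.
Lengths: 10 minutes + 12 minutes + 27 minutes = 49 minutes.

49 minutes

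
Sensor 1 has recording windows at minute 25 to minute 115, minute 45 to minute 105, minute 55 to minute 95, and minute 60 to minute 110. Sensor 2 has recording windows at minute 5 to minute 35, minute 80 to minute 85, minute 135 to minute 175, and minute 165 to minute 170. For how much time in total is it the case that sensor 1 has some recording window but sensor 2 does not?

75 minutes

Merge the first list: minute 25 to minute 115.
Merge the second list: minute 5 to minute 35, minute 80 to minute 85, minute 135 to minute 175.
A \ B = minute 35 to minute 80, minute 85 to minute 115.
Total: 45 minutes + 30 minutes = 75 minutes.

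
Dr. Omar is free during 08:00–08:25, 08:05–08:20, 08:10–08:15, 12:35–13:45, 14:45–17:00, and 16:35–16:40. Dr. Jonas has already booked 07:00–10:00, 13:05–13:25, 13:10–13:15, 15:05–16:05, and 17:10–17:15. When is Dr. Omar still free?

12:35–13:05, 13:25–13:45, 14:45–15:05, 16:05–17:00

First set merges to 08:00–08:25, 12:35–13:45, 14:45–17:00.
Second set merges to 07:00–10:00, 13:05–13:25, 15:05–16:05, 17:10–17:15.
08:00–08:25: entirely removed.
12:35–13:45 \ B = 12:35–13:05, 13:25–13:45.
14:45–17:00 \ B = 14:45–15:05, 16:05–17:00.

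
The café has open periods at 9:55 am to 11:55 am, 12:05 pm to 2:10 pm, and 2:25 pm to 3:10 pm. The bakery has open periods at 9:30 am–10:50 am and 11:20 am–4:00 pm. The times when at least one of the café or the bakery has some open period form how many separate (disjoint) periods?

1

A ∪ B = 9:30 am–4:00 pm.
That is 1 disjoint piece.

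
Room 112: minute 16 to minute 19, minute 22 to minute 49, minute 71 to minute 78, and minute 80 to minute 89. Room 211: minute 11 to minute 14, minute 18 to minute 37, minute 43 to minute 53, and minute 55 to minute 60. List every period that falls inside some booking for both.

minute 18 to minute 19, minute 22 to minute 37, minute 43 to minute 49

minute 16 to minute 19 ∩ B → minute 18 to minute 19.
minute 22 to minute 49 ∩ B → minute 22 to minute 37, minute 43 to minute 49.
minute 71 to minute 78 meets no B interval.
minute 80 to minute 89 meets no B interval.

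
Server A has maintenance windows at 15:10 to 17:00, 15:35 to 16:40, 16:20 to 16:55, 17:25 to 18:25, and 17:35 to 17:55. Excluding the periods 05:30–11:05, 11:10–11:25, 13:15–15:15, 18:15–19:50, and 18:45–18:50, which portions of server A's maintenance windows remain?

A, merged: 15:10–17:00, 17:25–18:25.
B, merged: 05:30–11:05, 11:10–11:25, 13:15–15:15, 18:15–19:50.
15:10–17:00 with B removed leaves 15:15–17:00.
17:25–18:25 with B removed leaves 17:25–18:15.

15:15–17:00, 17:25–18:15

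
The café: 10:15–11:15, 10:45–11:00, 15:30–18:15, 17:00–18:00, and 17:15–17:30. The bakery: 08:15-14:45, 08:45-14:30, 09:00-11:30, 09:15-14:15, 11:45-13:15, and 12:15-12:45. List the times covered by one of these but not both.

08:15-10:15, 11:15-14:45, 15:30-18:15

Merge the first list: 10:15-11:15, 15:30-18:15.
Merge the second list: 08:15-14:45.
Only in the first: 15:30-18:15.
Only in the second: 08:15-10:15, 11:15-14:45.
Together these are the periods covered by exactly one.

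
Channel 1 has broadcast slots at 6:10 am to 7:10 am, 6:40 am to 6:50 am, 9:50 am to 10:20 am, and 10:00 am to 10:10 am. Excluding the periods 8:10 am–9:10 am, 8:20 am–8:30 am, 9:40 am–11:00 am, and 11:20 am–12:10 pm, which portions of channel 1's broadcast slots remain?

6:10 am–7:10 am

First set merges to 6:10 am–7:10 am, 9:50 am–10:20 am.
Second set merges to 8:10 am–9:10 am, 9:40 am–11:00 am, 11:20 am–12:10 pm.
6:10 am–7:10 am is untouched.
9:50 am–10:20 am lies entirely inside B → drops out.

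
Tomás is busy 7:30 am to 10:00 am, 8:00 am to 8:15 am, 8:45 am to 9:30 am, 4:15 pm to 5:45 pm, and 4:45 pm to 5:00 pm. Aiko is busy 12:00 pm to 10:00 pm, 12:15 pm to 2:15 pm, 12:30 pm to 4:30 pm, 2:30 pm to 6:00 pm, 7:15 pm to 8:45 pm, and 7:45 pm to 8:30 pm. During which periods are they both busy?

4:15 pm–5:45 pm

Merge the first list: 7:30 am–10:00 am, 4:15 pm–5:45 pm.
Merge the second list: 12:00 pm–10:00 pm.
7:30 am–10:00 am: no overlap with the second set.
4:15 pm–5:45 pm meets the second set on 4:15 pm–5:45 pm.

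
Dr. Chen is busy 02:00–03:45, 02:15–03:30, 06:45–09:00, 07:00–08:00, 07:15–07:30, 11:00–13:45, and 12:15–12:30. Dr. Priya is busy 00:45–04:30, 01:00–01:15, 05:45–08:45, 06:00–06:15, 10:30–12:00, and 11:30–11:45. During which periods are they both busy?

Merge the first list: 02:00-03:45, 06:45-09:00, 11:00-13:45.
Merge the second list: 00:45-04:30, 05:45-08:45, 10:30-12:00.
02:00-03:45 meets the second set on 02:00-03:45.
06:45-09:00 meets the second set on 06:45-08:45.
11:00-13:45 meets the second set on 11:00-12:00.

02:00-03:45, 06:45-08:45, 11:00-12:00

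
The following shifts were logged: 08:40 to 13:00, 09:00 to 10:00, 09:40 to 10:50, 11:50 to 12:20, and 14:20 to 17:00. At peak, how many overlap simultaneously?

3

Walk the sorted start/end points keeping a running depth.
The depth first hits 3 at 09:40.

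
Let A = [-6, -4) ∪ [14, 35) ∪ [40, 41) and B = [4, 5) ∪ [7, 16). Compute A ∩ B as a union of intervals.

[14, 16)

[-6, -4) meets no B interval.
[14, 35) ∩ B → [14, 16).
[40, 41) meets no B interval.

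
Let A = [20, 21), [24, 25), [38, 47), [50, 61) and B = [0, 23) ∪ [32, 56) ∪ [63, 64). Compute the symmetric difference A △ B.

[0, 20) ∪ [21, 23) ∪ [24, 25) ∪ [32, 38) ∪ [47, 50) ∪ [56, 61) ∪ [63, 64)

A but not B: [24, 25), [56, 61).
B but not A: [0, 20), [21, 23), [32, 38), [47, 50), [63, 64).
Combining gives A △ B.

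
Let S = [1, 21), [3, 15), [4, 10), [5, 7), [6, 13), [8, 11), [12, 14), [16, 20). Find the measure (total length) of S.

Merged: [1, 21).
Length: 20.

20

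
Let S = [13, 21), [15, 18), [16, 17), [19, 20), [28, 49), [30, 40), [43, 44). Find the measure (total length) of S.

Merged: [13, 21), [28, 49).
Lengths: 8 + 21 = 29.

29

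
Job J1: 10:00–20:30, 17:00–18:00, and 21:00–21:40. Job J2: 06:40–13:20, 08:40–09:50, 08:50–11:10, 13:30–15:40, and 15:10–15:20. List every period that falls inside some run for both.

10:00–13:20, 13:30–15:40

A, merged: 10:00–20:30, 21:00–21:40.
B, merged: 06:40–13:20, 13:30–15:40.
10:00–20:30 overlaps B on 10:00–13:20, 13:30–15:40.
21:00–21:40 falls entirely outside B.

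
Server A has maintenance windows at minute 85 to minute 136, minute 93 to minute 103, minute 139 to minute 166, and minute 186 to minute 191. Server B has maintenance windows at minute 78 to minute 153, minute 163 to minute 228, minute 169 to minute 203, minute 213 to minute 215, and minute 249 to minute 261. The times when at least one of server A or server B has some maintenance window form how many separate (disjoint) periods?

First set merges to minute 85 to minute 136, minute 139 to minute 166, minute 186 to minute 191.
Second set merges to minute 78 to minute 153, minute 163 to minute 228, minute 249 to minute 261.
A ∪ B = minute 78 to minute 228, minute 249 to minute 261.
That is 2 disjoint pieces.

2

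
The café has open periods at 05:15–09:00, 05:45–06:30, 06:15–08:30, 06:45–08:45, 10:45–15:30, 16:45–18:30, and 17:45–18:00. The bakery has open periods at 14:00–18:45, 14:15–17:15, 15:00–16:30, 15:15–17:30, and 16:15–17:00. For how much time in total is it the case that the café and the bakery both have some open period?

Merge the first list: 05:15-09:00, 10:45-15:30, 16:45-18:30.
Merge the second list: 14:00-18:45.
A ∩ B = 14:00-15:30, 16:45-18:30.
Total: 1 h 30 min + 1 h 45 min = 3 h 15 min.

3 h 15 min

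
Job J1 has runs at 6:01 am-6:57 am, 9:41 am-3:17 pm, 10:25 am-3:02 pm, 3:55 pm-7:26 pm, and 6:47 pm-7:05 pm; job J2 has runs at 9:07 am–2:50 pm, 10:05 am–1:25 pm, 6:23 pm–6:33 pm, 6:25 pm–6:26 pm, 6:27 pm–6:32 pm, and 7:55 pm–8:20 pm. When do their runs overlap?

Merge the first list: 6:01 am–6:57 am, 9:41 am–3:17 pm, 3:55 pm–7:26 pm.
Merge the second list: 9:07 am–2:50 pm, 6:23 pm–6:33 pm, 7:55 pm–8:20 pm.
6:01 am–6:57 am: no overlap with the second set.
9:41 am–3:17 pm meets the second set on 9:41 am–2:50 pm.
3:55 pm–7:26 pm meets the second set on 6:23 pm–6:33 pm.

9:41 am–2:50 pm, 6:23 pm–6:33 pm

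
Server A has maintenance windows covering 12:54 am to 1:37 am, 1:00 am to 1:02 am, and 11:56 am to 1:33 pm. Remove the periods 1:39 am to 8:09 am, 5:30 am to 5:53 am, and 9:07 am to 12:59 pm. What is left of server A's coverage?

A, merged: 12:54 am–1:37 am, 11:56 am–1:33 pm.
B, merged: 1:39 am–8:09 am, 9:07 am–12:59 pm.
12:54 am–1:37 am: no B overlap → unchanged.
11:56 am–1:33 pm minus B → 12:59 pm–1:33 pm.

12:54 am–1:37 am, 12:59 pm–1:33 pm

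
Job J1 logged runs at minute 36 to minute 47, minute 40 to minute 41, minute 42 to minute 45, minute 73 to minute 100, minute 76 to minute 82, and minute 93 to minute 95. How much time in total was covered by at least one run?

Merged: minute 36 to minute 47, minute 73 to minute 100.
Lengths: 11 minutes + 27 minutes = 38 minutes.

38 minutes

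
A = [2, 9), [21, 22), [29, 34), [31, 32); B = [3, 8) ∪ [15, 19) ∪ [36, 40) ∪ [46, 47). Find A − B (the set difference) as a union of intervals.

[2, 3) ∪ [8, 9) ∪ [21, 22) ∪ [29, 34)

A, merged: [2, 9), [21, 22), [29, 34).
[2, 9) with B removed leaves [2, 3), [8, 9).
[21, 22) is untouched.
[29, 34) is untouched.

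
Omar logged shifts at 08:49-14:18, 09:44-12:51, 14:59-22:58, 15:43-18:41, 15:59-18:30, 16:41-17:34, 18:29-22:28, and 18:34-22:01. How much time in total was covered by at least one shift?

13 h 28 min

Merged: 08:49–14:18, 14:59–22:58.
Lengths: 5 h 29 min + 7 h 59 min = 13 h 28 min.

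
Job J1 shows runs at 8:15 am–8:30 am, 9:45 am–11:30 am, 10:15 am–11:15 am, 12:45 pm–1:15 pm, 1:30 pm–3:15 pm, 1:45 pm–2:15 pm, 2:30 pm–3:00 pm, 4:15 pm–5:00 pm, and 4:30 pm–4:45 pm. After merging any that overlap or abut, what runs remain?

8:15 am–8:30 am, 9:45 am–11:30 am, 12:45 pm–1:15 pm, 1:30 pm–3:15 pm, 4:15 pm–5:00 pm

9:45 am–11:30 am is disjoint → start new block.
10:15 am–11:15 am overlaps/touches 9:45 am–11:30 am → extend to 9:45 am–11:30 am.
12:45 pm–1:15 pm is disjoint → start new block.
1:30 pm–3:15 pm is disjoint → start new block.
1:45 pm–2:15 pm overlaps/touches 1:30 pm–3:15 pm → extend to 1:30 pm–3:15 pm.
2:30 pm–3:00 pm overlaps/touches 1:30 pm–3:15 pm → extend to 1:30 pm–3:15 pm.
4:15 pm–5:00 pm is disjoint → start new block.
4:30 pm–4:45 pm overlaps/touches 4:15 pm–5:00 pm → extend to 4:15 pm–5:00 pm.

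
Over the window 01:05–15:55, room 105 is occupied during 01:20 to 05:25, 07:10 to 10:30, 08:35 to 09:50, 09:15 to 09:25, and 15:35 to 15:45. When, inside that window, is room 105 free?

The merged coverage is 01:20–05:25, 07:10–10:30, 15:35–15:45.
Uncovered inside 01:05–15:55: 01:05–01:20, 05:25–07:10, 10:30–15:35, 15:45–15:55.

01:05–01:20, 05:25–07:10, 10:30–15:35, 15:45–15:55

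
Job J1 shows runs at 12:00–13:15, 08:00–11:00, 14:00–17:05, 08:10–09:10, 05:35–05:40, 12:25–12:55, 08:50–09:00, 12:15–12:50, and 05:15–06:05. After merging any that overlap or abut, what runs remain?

05:15-06:05, 08:00-11:00, 12:00-13:15, 14:00-17:05

Sort by start: 05:15-06:05, 05:35-05:40, 08:00-11:00, 08:10-09:10, 08:50-09:00, 12:00-13:15, 12:15-12:50, 12:25-12:55, 14:00-17:05.
05:35-05:40 overlaps/touches 05:15-06:05 → extend to 05:15-06:05.
08:00-11:00 is disjoint → start new block.
08:10-09:10 overlaps/touches 08:00-11:00 → extend to 08:00-11:00.
08:50-09:00 overlaps/touches 08:00-11:00 → extend to 08:00-11:00.
12:00-13:15 is disjoint → start new block.
12:15-12:50 overlaps/touches 12:00-13:15 → extend to 12:00-13:15.
12:25-12:55 overlaps/touches 12:00-13:15 → extend to 12:00-13:15.
14:00-17:05 is disjoint → start new block.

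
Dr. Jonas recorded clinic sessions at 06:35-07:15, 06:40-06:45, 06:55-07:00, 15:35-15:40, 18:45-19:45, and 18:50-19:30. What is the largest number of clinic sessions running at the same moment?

Sweep endpoints in order; track running count of active intervals.
Peak of 2 reached at 06:40.

2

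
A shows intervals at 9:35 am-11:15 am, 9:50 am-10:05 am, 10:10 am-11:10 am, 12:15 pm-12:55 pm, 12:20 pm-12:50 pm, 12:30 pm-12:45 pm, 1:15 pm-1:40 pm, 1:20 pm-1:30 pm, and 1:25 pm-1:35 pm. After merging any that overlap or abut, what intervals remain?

9:50 am-10:05 am overlaps/touches 9:35 am-11:15 am → extend to 9:35 am-11:15 am.
10:10 am-11:10 am overlaps/touches 9:35 am-11:15 am → extend to 9:35 am-11:15 am.
12:15 pm-12:55 pm is disjoint → start new block.
12:20 pm-12:50 pm overlaps/touches 12:15 pm-12:55 pm → extend to 12:15 pm-12:55 pm.
12:30 pm-12:45 pm overlaps/touches 12:15 pm-12:55 pm → extend to 12:15 pm-12:55 pm.
1:15 pm-1:40 pm is disjoint → start new block.
1:20 pm-1:30 pm overlaps/touches 1:15 pm-1:40 pm → extend to 1:15 pm-1:40 pm.
1:25 pm-1:35 pm overlaps/touches 1:15 pm-1:40 pm → extend to 1:15 pm-1:40 pm.

9:35 am-11:15 am, 12:15 pm-12:55 pm, 1:15 pm-1:40 pm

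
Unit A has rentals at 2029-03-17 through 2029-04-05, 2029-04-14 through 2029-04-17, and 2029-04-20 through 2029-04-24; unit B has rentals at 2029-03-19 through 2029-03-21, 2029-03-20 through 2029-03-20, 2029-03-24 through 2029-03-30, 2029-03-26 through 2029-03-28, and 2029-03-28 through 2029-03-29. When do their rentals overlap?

Second set merges to 2029-03-19 through 2029-03-21, 2029-03-24 through 2029-03-30.
2029-03-17 through 2029-04-05 overlaps B on 2029-03-19 through 2029-03-21, 2029-03-24 through 2029-03-30.
2029-04-14 through 2029-04-17 falls entirely outside B.
2029-04-20 through 2029-04-24 falls entirely outside B.

2029-03-19 through 2029-03-21, 2029-03-24 through 2029-03-30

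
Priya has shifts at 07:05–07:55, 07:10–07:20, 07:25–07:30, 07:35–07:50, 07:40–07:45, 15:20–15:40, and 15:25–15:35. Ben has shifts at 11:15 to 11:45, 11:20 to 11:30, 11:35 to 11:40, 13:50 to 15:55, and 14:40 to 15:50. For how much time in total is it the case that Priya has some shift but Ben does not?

50 min

A, merged: 07:05–07:55, 15:20–15:40.
B, merged: 11:15–11:45, 13:50–15:55.
A \ B = 07:05–07:55.
Total: 50 min.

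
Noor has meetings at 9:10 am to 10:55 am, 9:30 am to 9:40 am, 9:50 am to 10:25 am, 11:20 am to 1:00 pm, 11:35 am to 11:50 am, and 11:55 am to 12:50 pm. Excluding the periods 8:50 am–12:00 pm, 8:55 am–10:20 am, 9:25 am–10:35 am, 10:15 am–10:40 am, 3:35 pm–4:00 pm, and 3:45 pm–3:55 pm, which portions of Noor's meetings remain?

First set merges to 9:10 am-10:55 am, 11:20 am-1:00 pm.
Second set merges to 8:50 am-12:00 pm, 3:35 pm-4:00 pm.
9:10 am-10:55 am: entirely removed.
11:20 am-1:00 pm \ B = 12:00 pm-1:00 pm.

12:00 pm-1:00 pm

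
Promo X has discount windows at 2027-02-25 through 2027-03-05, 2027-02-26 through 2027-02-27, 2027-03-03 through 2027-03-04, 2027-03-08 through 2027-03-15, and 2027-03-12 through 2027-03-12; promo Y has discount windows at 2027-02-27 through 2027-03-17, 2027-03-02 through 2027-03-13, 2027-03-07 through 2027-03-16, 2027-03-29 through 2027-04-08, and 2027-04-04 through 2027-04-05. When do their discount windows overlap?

2027-02-27 through 2027-03-05, 2027-03-08 through 2027-03-15

A, merged: 2027-02-25 through 2027-03-05, 2027-03-08 through 2027-03-15.
B, merged: 2027-02-27 through 2027-03-17, 2027-03-29 through 2027-04-08.
2027-02-25 through 2027-03-05 ∩ B → 2027-02-27 through 2027-03-05.
2027-03-08 through 2027-03-15 ∩ B → 2027-03-08 through 2027-03-15.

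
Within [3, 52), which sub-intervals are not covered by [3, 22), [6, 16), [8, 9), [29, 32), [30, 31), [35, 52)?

The merged coverage is [3, 22), [29, 32), [35, 52).
Complement within [3, 52): [22, 29), [32, 35).

[22, 29) ∪ [32, 35)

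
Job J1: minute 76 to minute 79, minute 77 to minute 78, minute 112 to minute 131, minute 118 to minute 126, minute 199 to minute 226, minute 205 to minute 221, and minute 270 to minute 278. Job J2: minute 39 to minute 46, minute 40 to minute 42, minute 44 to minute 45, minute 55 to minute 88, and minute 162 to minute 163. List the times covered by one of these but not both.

First set merges to minute 76 to minute 79, minute 112 to minute 131, minute 199 to minute 226, minute 270 to minute 278.
Second set merges to minute 39 to minute 46, minute 55 to minute 88, minute 162 to minute 163.
A \ B = minute 112 to minute 131, minute 199 to minute 226, minute 270 to minute 278.
B \ A = minute 39 to minute 46, minute 55 to minute 76, minute 79 to minute 88, minute 162 to minute 163.
Union of the two gives the symmetric difference.

minute 39 to minute 46, minute 55 to minute 76, minute 79 to minute 88, minute 112 to minute 131, minute 162 to minute 163, minute 199 to minute 226, minute 270 to minute 278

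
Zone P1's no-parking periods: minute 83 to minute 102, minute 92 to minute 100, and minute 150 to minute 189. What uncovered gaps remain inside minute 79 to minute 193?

minute 79 to minute 83, minute 102 to minute 150, minute 189 to minute 193

Covered (merged): minute 83 to minute 102, minute 150 to minute 189.
Uncovered inside minute 79 to minute 193: minute 79 to minute 83, minute 102 to minute 150, minute 189 to minute 193.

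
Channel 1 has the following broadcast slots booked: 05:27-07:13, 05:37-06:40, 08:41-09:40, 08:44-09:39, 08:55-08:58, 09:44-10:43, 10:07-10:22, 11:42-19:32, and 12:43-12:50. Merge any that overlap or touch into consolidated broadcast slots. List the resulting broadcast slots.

05:37-06:40 overlaps/touches 05:27-07:13 → extend to 05:27-07:13.
08:41-09:40 is disjoint → start new block.
08:44-09:39 overlaps/touches 08:41-09:40 → extend to 08:41-09:40.
08:55-08:58 overlaps/touches 08:41-09:40 → extend to 08:41-09:40.
09:44-10:43 is disjoint → start new block.
10:07-10:22 overlaps/touches 09:44-10:43 → extend to 09:44-10:43.
11:42-19:32 is disjoint → start new block.
12:43-12:50 overlaps/touches 11:42-19:32 → extend to 11:42-19:32.

05:27-07:13, 08:41-09:40, 09:44-10:43, 11:42-19:32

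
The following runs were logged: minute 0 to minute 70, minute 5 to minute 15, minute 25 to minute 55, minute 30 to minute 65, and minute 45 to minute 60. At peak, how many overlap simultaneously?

4

Walk the sorted start/end points keeping a running depth.
The depth first hits 4 at minute 45.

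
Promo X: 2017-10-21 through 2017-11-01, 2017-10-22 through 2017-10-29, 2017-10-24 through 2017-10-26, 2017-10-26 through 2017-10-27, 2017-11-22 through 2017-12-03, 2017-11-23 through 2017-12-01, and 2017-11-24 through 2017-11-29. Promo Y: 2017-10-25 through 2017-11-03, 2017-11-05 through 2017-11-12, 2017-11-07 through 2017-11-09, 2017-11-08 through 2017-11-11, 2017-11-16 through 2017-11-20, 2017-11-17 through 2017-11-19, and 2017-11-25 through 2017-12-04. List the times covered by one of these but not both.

Merge the first list: 2017-10-21 through 2017-11-01, 2017-11-22 through 2017-12-03.
Merge the second list: 2017-10-25 through 2017-11-03, 2017-11-05 through 2017-11-12, 2017-11-16 through 2017-11-20, 2017-11-25 through 2017-12-04.
A \ B = 2017-10-21 through 2017-10-24, 2017-11-22 through 2017-11-24.
B \ A = 2017-11-02 through 2017-11-03, 2017-11-05 through 2017-11-12, 2017-11-16 through 2017-11-20, 2017-12-04 through 2017-12-04.
Union of the two gives the symmetric difference.

2017-10-21 through 2017-10-24, 2017-11-02 through 2017-11-03, 2017-11-05 through 2017-11-12, 2017-11-16 through 2017-11-20, 2017-11-22 through 2017-11-24, 2017-12-04 through 2017-12-04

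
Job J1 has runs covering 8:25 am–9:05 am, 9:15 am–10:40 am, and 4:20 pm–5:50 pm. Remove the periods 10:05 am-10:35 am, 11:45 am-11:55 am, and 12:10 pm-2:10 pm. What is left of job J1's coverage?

8:25 am-9:05 am, 9:15 am-10:05 am, 10:35 am-10:40 am, 4:20 pm-5:50 pm

8:25 am-9:05 am: no B overlap → unchanged.
9:15 am-10:40 am minus B → 9:15 am-10:05 am, 10:35 am-10:40 am.
4:20 pm-5:50 pm: no B overlap → unchanged.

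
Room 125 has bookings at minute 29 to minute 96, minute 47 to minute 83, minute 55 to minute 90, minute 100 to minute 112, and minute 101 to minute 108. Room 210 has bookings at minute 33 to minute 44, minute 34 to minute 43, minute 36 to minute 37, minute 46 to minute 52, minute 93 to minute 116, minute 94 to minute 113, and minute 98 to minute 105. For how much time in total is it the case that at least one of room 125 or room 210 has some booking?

87 minutes

First set merges to minute 29 to minute 96, minute 100 to minute 112.
Second set merges to minute 33 to minute 44, minute 46 to minute 52, minute 93 to minute 116.
A ∪ B = minute 29 to minute 116.
Total: 87 minutes.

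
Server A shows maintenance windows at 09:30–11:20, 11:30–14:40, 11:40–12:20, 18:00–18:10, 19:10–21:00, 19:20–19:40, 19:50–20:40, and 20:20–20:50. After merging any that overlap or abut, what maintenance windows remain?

09:30–11:20, 11:30–14:40, 18:00–18:10, 19:10–21:00

11:30–14:40 is disjoint → start new block.
11:40–12:20 overlaps/touches 11:30–14:40 → extend to 11:30–14:40.
18:00–18:10 is disjoint → start new block.
19:10–21:00 is disjoint → start new block.
19:20–19:40 overlaps/touches 19:10–21:00 → extend to 19:10–21:00.
19:50–20:40 overlaps/touches 19:10–21:00 → extend to 19:10–21:00.
20:20–20:50 overlaps/touches 19:10–21:00 → extend to 19:10–21:00.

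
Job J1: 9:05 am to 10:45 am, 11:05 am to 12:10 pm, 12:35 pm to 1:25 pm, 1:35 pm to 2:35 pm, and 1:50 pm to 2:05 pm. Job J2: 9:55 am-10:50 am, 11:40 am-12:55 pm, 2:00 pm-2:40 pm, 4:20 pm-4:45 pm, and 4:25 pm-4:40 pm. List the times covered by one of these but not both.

9:05 am–9:55 am, 10:45 am–10:50 am, 11:05 am–11:40 am, 12:10 pm–12:35 pm, 12:55 pm–1:25 pm, 1:35 pm–2:00 pm, 2:35 pm–2:40 pm, 4:20 pm–4:45 pm

Merge the first list: 9:05 am–10:45 am, 11:05 am–12:10 pm, 12:35 pm–1:25 pm, 1:35 pm–2:35 pm.
Merge the second list: 9:55 am–10:50 am, 11:40 am–12:55 pm, 2:00 pm–2:40 pm, 4:20 pm–4:45 pm.
A \ B = 9:05 am–9:55 am, 11:05 am–11:40 am, 12:55 pm–1:25 pm, 1:35 pm–2:00 pm.
B \ A = 10:45 am–10:50 am, 12:10 pm–12:35 pm, 2:35 pm–2:40 pm, 4:20 pm–4:45 pm.
Union of the two gives the symmetric difference.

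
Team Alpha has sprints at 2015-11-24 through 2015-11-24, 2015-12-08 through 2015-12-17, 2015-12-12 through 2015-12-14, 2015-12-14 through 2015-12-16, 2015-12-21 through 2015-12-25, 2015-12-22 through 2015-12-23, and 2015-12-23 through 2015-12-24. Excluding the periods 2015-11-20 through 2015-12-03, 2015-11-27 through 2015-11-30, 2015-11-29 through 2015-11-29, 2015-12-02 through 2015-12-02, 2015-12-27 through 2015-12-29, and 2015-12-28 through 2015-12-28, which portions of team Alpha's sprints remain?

Merge the first list: 2015-11-24 through 2015-11-24, 2015-12-08 through 2015-12-17, 2015-12-21 through 2015-12-25.
Merge the second list: 2015-11-20 through 2015-12-03, 2015-12-27 through 2015-12-29.
2015-11-24 through 2015-11-24: entirely removed.
2015-12-08 through 2015-12-17: nothing removed.
2015-12-21 through 2015-12-25: nothing removed.

2015-12-08 through 2015-12-17, 2015-12-21 through 2015-12-25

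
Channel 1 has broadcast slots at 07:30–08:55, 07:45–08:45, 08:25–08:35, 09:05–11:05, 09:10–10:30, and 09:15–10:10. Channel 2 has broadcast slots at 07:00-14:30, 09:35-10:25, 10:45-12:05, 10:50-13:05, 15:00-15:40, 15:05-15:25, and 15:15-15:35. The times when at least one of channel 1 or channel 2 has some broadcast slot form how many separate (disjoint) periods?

Merge the first list: 07:30–08:55, 09:05–11:05.
Merge the second list: 07:00–14:30, 15:00–15:40.
A ∪ B = 07:00–14:30, 15:00–15:40.
That is 2 disjoint pieces.

2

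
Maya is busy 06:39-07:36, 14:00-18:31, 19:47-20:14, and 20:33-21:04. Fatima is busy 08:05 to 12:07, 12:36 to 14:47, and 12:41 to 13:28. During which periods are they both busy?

B, merged: 08:05–12:07, 12:36–14:47.
06:39–07:36 falls entirely outside B.
14:00–18:31 overlaps B on 14:00–14:47.
19:47–20:14 falls entirely outside B.
20:33–21:04 falls entirely outside B.

14:00–14:47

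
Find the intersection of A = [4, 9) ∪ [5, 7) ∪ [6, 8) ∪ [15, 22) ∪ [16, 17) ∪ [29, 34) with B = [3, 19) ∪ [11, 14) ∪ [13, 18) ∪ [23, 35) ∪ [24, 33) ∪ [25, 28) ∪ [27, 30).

Merge the first list: [4, 9), [15, 22), [29, 34).
Merge the second list: [3, 19), [23, 35).
[4, 9) ∩ B → [4, 9).
[15, 22) ∩ B → [15, 19).
[29, 34) ∩ B → [29, 34).

[4, 9) ∪ [15, 19) ∪ [29, 34)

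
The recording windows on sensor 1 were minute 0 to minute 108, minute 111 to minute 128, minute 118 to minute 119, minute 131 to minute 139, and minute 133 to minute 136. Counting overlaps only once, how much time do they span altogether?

133 minutes

Merged: minute 0 to minute 108, minute 111 to minute 128, minute 131 to minute 139.
Lengths: 108 minutes + 17 minutes + 8 minutes = 133 minutes.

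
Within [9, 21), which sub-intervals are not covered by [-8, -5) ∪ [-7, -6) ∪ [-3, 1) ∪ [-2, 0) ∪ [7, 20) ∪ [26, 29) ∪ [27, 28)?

[20, 21)

The merged coverage is [-8, -5), [-3, 1), [7, 20), [26, 29).
Complement within [9, 21): [20, 21).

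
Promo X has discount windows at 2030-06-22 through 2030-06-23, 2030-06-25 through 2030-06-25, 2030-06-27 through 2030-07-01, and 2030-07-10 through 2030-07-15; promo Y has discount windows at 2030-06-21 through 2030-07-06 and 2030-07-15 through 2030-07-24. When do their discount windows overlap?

2030-06-22 through 2030-06-23, 2030-06-25 through 2030-06-25, 2030-06-27 through 2030-07-01, 2030-07-15 through 2030-07-15

2030-06-22 through 2030-06-23 overlaps B on 2030-06-22 through 2030-06-23.
2030-06-25 through 2030-06-25 overlaps B on 2030-06-25 through 2030-06-25.
2030-06-27 through 2030-07-01 overlaps B on 2030-06-27 through 2030-07-01.
2030-07-10 through 2030-07-15 overlaps B on 2030-07-15 through 2030-07-15.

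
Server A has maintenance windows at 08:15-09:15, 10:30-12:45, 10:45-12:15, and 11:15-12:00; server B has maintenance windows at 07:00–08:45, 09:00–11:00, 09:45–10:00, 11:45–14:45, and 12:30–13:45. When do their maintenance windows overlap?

A, merged: 08:15-09:15, 10:30-12:45.
B, merged: 07:00-08:45, 09:00-11:00, 11:45-14:45.
08:15-09:15 overlaps B on 08:15-08:45, 09:00-09:15.
10:30-12:45 overlaps B on 10:30-11:00, 11:45-12:45.

08:15-08:45, 09:00-09:15, 10:30-11:00, 11:45-12:45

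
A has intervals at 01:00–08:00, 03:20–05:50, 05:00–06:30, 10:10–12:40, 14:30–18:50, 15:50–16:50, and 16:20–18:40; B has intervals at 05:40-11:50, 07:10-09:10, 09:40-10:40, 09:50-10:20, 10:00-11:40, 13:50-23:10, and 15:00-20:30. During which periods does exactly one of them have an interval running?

First set merges to 01:00–08:00, 10:10–12:40, 14:30–18:50.
Second set merges to 05:40–11:50, 13:50–23:10.
Only in the first: 01:00–05:40, 11:50–12:40.
Only in the second: 08:00–10:10, 13:50–14:30, 18:50–23:10.
Together these are the periods covered by exactly one.

01:00–05:40, 08:00–10:10, 11:50–12:40, 13:50–14:30, 18:50–23:10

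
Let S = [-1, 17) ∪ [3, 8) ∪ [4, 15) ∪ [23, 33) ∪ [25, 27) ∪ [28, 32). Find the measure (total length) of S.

Merged: [-1, 17), [23, 33).
Lengths: 18 + 10 = 28.

28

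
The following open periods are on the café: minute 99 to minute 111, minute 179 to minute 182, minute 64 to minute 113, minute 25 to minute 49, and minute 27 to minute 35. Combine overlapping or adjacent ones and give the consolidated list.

Sort by start: minute 25 to minute 49, minute 27 to minute 35, minute 64 to minute 113, minute 99 to minute 111, minute 179 to minute 182.
minute 27 to minute 35 overlaps/touches minute 25 to minute 49 → extend to minute 25 to minute 49.
minute 64 to minute 113 is disjoint → start new block.
minute 99 to minute 111 overlaps/touches minute 64 to minute 113 → extend to minute 64 to minute 113.
minute 179 to minute 182 is disjoint → start new block.

minute 25 to minute 49, minute 64 to minute 113, minute 179 to minute 182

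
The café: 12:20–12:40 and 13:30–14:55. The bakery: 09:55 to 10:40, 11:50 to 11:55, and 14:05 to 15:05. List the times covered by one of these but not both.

A \ B = 12:20-12:40, 13:30-14:05.
B \ A = 09:55-10:40, 11:50-11:55, 14:55-15:05.
Union of the two gives the symmetric difference.

09:55-10:40, 11:50-11:55, 12:20-12:40, 13:30-14:05, 14:55-15:05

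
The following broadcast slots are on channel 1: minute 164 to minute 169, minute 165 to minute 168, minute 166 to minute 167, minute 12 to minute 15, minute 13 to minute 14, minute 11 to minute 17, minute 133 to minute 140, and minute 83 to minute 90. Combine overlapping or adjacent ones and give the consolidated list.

minute 11 to minute 17, minute 83 to minute 90, minute 133 to minute 140, minute 164 to minute 169

Sort by start: minute 11 to minute 17, minute 12 to minute 15, minute 13 to minute 14, minute 83 to minute 90, minute 133 to minute 140, minute 164 to minute 169, minute 165 to minute 168, minute 166 to minute 167.
minute 12 to minute 15 overlaps/touches minute 11 to minute 17 → extend to minute 11 to minute 17.
minute 13 to minute 14 overlaps/touches minute 11 to minute 17 → extend to minute 11 to minute 17.
minute 83 to minute 90 is disjoint → start new block.
minute 133 to minute 140 is disjoint → start new block.
minute 164 to minute 169 is disjoint → start new block.
minute 165 to minute 168 overlaps/touches minute 164 to minute 169 → extend to minute 164 to minute 169.
minute 166 to minute 167 overlaps/touches minute 164 to minute 169 → extend to minute 164 to minute 169.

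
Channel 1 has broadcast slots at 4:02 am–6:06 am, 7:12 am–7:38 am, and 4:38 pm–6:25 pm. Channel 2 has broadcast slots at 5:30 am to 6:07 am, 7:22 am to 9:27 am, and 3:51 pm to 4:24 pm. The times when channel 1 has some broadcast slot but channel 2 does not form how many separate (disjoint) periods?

A \ B = 4:02 am-5:30 am, 7:12 am-7:22 am, 4:38 pm-6:25 pm.
That is 3 disjoint pieces.

3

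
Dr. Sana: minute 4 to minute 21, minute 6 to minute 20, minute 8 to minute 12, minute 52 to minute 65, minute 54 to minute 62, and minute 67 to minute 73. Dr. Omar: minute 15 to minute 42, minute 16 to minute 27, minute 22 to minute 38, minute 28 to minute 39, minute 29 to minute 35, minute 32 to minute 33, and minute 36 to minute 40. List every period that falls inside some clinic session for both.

A, merged: minute 4 to minute 21, minute 52 to minute 65, minute 67 to minute 73.
B, merged: minute 15 to minute 42.
minute 4 to minute 21 meets the second set on minute 15 to minute 21.
minute 52 to minute 65: no overlap with the second set.
minute 67 to minute 73: no overlap with the second set.

minute 15 to minute 21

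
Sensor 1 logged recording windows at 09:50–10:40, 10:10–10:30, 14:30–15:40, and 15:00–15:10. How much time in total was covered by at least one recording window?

2 h

Merged: 09:50-10:40, 14:30-15:40.
Lengths: 50 min + 1 h 10 min = 2 h.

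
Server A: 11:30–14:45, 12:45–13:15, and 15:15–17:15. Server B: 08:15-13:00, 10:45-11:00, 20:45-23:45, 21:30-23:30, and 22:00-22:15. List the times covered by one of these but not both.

08:15–11:30, 13:00–14:45, 15:15–17:15, 20:45–23:45

Merge the first list: 11:30–14:45, 15:15–17:15.
Merge the second list: 08:15–13:00, 20:45–23:45.
A \ B = 13:00–14:45, 15:15–17:15.
B \ A = 08:15–11:30, 20:45–23:45.
Union of the two gives the symmetric difference.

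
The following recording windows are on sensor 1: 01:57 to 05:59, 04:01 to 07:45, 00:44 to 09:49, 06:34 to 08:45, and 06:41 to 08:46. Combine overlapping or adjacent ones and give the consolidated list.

Sort by start: 00:44-09:49, 01:57-05:59, 04:01-07:45, 06:34-08:45, 06:41-08:46.
01:57-05:59 overlaps/touches 00:44-09:49 → extend to 00:44-09:49.
04:01-07:45 overlaps/touches 00:44-09:49 → extend to 00:44-09:49.
06:34-08:45 overlaps/touches 00:44-09:49 → extend to 00:44-09:49.
06:41-08:46 overlaps/touches 00:44-09:49 → extend to 00:44-09:49.

00:44-09:49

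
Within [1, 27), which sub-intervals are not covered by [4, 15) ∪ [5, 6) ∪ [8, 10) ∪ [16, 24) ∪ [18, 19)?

[1, 4) ∪ [15, 16) ∪ [24, 27)

After merging, the occupied span is [4, 15), [16, 24).
Uncovered inside [1, 27): [1, 4), [15, 16), [24, 27).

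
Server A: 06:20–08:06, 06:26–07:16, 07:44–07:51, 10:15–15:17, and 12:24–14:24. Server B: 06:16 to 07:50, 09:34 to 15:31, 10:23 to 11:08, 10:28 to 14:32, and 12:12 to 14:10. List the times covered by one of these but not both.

06:16–06:20, 07:50–08:06, 09:34–10:15, 15:17–15:31

Merge the first list: 06:20–08:06, 10:15–15:17.
Merge the second list: 06:16–07:50, 09:34–15:31.
A \ B = 07:50–08:06.
B \ A = 06:16–06:20, 09:34–10:15, 15:17–15:31.
Union of the two gives the symmetric difference.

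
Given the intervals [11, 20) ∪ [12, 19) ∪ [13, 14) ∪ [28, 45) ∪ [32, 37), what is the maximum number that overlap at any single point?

3

Sweep endpoints in order; track running count of active intervals.
Peak of 3 reached at 13.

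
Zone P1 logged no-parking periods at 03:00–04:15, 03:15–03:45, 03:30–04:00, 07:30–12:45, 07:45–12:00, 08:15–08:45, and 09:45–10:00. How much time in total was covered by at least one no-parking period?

6 h 30 min

Merged: 03:00-04:15, 07:30-12:45.
Lengths: 1 h 15 min + 5 h 15 min = 6 h 30 min.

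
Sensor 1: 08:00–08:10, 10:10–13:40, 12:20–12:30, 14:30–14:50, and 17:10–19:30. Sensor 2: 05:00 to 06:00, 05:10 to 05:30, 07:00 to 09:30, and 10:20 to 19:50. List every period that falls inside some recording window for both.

08:00-08:10, 10:20-13:40, 14:30-14:50, 17:10-19:30

First set merges to 08:00-08:10, 10:10-13:40, 14:30-14:50, 17:10-19:30.
Second set merges to 05:00-06:00, 07:00-09:30, 10:20-19:50.
08:00-08:10 overlaps B on 08:00-08:10.
10:10-13:40 overlaps B on 10:20-13:40.
14:30-14:50 overlaps B on 14:30-14:50.
17:10-19:30 overlaps B on 17:10-19:30.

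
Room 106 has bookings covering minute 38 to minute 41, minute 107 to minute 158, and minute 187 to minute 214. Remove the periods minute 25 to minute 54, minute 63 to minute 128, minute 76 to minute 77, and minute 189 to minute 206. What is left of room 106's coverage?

minute 128 to minute 158, minute 187 to minute 189, minute 206 to minute 214

Second set merges to minute 25 to minute 54, minute 63 to minute 128, minute 189 to minute 206.
minute 38 to minute 41: fully covered by B → removed.
minute 107 to minute 158 minus B → minute 128 to minute 158.
minute 187 to minute 214 minus B → minute 187 to minute 189, minute 206 to minute 214.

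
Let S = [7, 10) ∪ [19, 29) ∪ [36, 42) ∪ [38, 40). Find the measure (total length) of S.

19

Merged: [7, 10), [19, 29), [36, 42).
Lengths: 3 + 10 + 6 = 19.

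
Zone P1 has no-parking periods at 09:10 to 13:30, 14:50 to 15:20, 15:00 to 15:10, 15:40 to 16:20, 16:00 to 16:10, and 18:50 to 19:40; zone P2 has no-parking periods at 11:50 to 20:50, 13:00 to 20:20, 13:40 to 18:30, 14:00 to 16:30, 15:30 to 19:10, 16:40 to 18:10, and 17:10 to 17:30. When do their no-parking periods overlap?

11:50-13:30, 14:50-15:20, 15:40-16:20, 18:50-19:40

Merge the first list: 09:10-13:30, 14:50-15:20, 15:40-16:20, 18:50-19:40.
Merge the second list: 11:50-20:50.
09:10-13:30 meets the second set on 11:50-13:30.
14:50-15:20 meets the second set on 14:50-15:20.
15:40-16:20 meets the second set on 15:40-16:20.
18:50-19:40 meets the second set on 18:50-19:40.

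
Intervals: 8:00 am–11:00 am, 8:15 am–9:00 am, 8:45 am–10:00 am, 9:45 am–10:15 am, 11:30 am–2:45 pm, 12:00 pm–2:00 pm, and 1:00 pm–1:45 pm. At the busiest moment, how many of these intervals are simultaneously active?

3

Sweep endpoints in order; track running count of active intervals.
Peak of 3 reached at 8:45 am.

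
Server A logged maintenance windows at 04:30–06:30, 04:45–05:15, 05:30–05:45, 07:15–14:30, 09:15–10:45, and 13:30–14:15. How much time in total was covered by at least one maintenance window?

9 h 15 min

Merged: 04:30-06:30, 07:15-14:30.
Lengths: 2 h + 7 h 15 min = 9 h 15 min.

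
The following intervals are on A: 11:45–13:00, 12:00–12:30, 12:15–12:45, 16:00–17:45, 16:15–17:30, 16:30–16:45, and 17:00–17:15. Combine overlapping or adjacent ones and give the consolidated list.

11:45–13:00, 16:00–17:45

12:00–12:30 overlaps/touches 11:45–13:00 → extend to 11:45–13:00.
12:15–12:45 overlaps/touches 11:45–13:00 → extend to 11:45–13:00.
16:00–17:45 is disjoint → start new block.
16:15–17:30 overlaps/touches 16:00–17:45 → extend to 16:00–17:45.
16:30–16:45 overlaps/touches 16:00–17:45 → extend to 16:00–17:45.
17:00–17:15 overlaps/touches 16:00–17:45 → extend to 16:00–17:45.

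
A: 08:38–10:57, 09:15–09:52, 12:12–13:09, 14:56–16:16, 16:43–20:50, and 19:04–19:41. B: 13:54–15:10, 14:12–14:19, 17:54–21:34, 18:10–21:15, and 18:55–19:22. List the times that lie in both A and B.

First set merges to 08:38-10:57, 12:12-13:09, 14:56-16:16, 16:43-20:50.
Second set merges to 13:54-15:10, 17:54-21:34.
08:38-10:57 falls entirely outside B.
12:12-13:09 falls entirely outside B.
14:56-16:16 overlaps B on 14:56-15:10.
16:43-20:50 overlaps B on 17:54-20:50.

14:56-15:10, 17:54-20:50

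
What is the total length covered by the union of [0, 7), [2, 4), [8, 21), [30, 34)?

24

Merged: [0, 7), [8, 21), [30, 34).
Lengths: 7 + 13 + 4 = 24.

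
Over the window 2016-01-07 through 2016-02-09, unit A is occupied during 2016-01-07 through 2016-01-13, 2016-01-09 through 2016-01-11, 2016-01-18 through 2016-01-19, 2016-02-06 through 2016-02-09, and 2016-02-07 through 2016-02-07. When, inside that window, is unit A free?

The merged coverage is 2016-01-07 through 2016-01-13, 2016-01-18 through 2016-01-19, 2016-02-06 through 2016-02-09.
Uncovered inside 2016-01-07 through 2016-02-09: 2016-01-14 through 2016-01-17, 2016-01-20 through 2016-02-05.

2016-01-14 through 2016-01-17, 2016-01-20 through 2016-02-05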